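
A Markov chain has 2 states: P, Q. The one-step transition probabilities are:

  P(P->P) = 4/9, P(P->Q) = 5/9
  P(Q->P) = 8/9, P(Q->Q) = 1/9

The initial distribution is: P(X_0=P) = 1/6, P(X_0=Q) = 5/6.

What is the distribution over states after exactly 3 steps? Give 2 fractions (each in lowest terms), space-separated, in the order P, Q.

Answer: 1432/2187 755/2187

Derivation:
Propagating the distribution step by step (d_{t+1} = d_t * P):
d_0 = (P=1/6, Q=5/6)
  d_1[P] = 1/6*4/9 + 5/6*8/9 = 22/27
  d_1[Q] = 1/6*5/9 + 5/6*1/9 = 5/27
d_1 = (P=22/27, Q=5/27)
  d_2[P] = 22/27*4/9 + 5/27*8/9 = 128/243
  d_2[Q] = 22/27*5/9 + 5/27*1/9 = 115/243
d_2 = (P=128/243, Q=115/243)
  d_3[P] = 128/243*4/9 + 115/243*8/9 = 1432/2187
  d_3[Q] = 128/243*5/9 + 115/243*1/9 = 755/2187
d_3 = (P=1432/2187, Q=755/2187)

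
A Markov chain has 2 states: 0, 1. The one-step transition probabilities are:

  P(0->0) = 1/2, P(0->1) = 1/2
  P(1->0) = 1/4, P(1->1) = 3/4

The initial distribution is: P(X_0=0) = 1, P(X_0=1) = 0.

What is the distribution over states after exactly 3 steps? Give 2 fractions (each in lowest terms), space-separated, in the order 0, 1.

Answer: 11/32 21/32

Derivation:
Propagating the distribution step by step (d_{t+1} = d_t * P):
d_0 = (0=1, 1=0)
  d_1[0] = 1*1/2 + 0*1/4 = 1/2
  d_1[1] = 1*1/2 + 0*3/4 = 1/2
d_1 = (0=1/2, 1=1/2)
  d_2[0] = 1/2*1/2 + 1/2*1/4 = 3/8
  d_2[1] = 1/2*1/2 + 1/2*3/4 = 5/8
d_2 = (0=3/8, 1=5/8)
  d_3[0] = 3/8*1/2 + 5/8*1/4 = 11/32
  d_3[1] = 3/8*1/2 + 5/8*3/4 = 21/32
d_3 = (0=11/32, 1=21/32)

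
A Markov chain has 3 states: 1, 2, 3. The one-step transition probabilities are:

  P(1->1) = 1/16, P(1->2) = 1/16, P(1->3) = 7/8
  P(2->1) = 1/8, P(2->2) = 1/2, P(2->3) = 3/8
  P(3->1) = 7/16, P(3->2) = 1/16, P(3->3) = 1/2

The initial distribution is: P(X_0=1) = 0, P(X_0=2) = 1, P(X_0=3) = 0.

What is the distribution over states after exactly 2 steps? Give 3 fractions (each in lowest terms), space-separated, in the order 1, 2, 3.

Answer: 15/64 9/32 31/64

Derivation:
Propagating the distribution step by step (d_{t+1} = d_t * P):
d_0 = (1=0, 2=1, 3=0)
  d_1[1] = 0*1/16 + 1*1/8 + 0*7/16 = 1/8
  d_1[2] = 0*1/16 + 1*1/2 + 0*1/16 = 1/2
  d_1[3] = 0*7/8 + 1*3/8 + 0*1/2 = 3/8
d_1 = (1=1/8, 2=1/2, 3=3/8)
  d_2[1] = 1/8*1/16 + 1/2*1/8 + 3/8*7/16 = 15/64
  d_2[2] = 1/8*1/16 + 1/2*1/2 + 3/8*1/16 = 9/32
  d_2[3] = 1/8*7/8 + 1/2*3/8 + 3/8*1/2 = 31/64
d_2 = (1=15/64, 2=9/32, 3=31/64)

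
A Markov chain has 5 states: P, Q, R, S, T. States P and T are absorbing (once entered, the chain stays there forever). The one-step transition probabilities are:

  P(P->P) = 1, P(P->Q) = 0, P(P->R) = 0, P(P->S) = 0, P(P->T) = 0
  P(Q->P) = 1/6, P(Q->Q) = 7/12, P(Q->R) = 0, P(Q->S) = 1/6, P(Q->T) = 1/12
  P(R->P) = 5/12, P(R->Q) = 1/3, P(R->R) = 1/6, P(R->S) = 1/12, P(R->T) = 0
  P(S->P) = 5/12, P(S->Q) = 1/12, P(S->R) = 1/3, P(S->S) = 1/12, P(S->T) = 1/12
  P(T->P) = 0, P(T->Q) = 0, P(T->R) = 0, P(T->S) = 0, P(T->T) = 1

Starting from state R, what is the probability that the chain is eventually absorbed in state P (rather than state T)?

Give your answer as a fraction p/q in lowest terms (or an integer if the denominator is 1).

Answer: 210/239

Derivation:
Let a_i = P(absorbed in P | start in state i).
Boundary conditions: a_P = 1, a_T = 0.
For each transient state i, a_i = sum_j P(i->j) * a_j:
  a_Q = 1/6*a_P + 7/12*a_Q + 0*a_R + 1/6*a_S + 1/12*a_T
  a_R = 5/12*a_P + 1/3*a_Q + 1/6*a_R + 1/12*a_S + 0*a_T
  a_S = 5/12*a_P + 1/12*a_Q + 1/3*a_R + 1/12*a_S + 1/12*a_T

Substituting a_P = 1 and a_T = 0, rearrange to (I - Q) a = r where r[i] = P(i -> P):
  [5/12, 0, -1/6] . (a_Q, a_R, a_S) = 1/6
  [-1/3, 5/6, -1/12] . (a_Q, a_R, a_S) = 5/12
  [-1/12, -1/3, 11/12] . (a_Q, a_R, a_S) = 5/12

Solving yields:
  a_Q = 176/239
  a_R = 210/239
  a_S = 201/239

Starting state is R, so the absorption probability is a_R = 210/239.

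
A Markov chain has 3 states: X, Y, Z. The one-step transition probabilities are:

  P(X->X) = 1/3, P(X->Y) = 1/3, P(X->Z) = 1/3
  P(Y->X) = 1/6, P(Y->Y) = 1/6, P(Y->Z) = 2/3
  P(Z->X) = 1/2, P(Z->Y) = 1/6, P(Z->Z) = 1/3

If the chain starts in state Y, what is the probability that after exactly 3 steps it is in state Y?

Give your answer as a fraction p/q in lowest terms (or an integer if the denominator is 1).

Computing P^3 by repeated multiplication:
P^1 =
  X: [1/3, 1/3, 1/3]
  Y: [1/6, 1/6, 2/3]
  Z: [1/2, 1/6, 1/3]
P^2 =
  X: [1/3, 2/9, 4/9]
  Y: [5/12, 7/36, 7/18]
  Z: [13/36, 1/4, 7/18]
P^3 =
  X: [10/27, 2/9, 11/27]
  Y: [79/216, 17/72, 43/108]
  Z: [77/216, 49/216, 5/12]

(P^3)[Y -> Y] = 17/72

Answer: 17/72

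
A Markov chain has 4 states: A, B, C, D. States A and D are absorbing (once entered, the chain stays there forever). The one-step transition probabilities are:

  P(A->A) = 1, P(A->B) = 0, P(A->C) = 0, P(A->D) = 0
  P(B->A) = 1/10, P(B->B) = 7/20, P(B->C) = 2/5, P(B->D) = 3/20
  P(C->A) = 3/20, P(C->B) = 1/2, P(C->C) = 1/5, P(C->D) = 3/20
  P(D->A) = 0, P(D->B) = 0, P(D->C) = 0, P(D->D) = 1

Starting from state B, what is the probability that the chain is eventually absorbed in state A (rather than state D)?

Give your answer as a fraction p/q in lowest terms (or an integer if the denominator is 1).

Let a_i = P(absorbed in A | start in state i).
Boundary conditions: a_A = 1, a_D = 0.
For each transient state i, a_i = sum_j P(i->j) * a_j:
  a_B = 1/10*a_A + 7/20*a_B + 2/5*a_C + 3/20*a_D
  a_C = 3/20*a_A + 1/2*a_B + 1/5*a_C + 3/20*a_D

Substituting a_A = 1 and a_D = 0, rearrange to (I - Q) a = r where r[i] = P(i -> A):
  [13/20, -2/5] . (a_B, a_C) = 1/10
  [-1/2, 4/5] . (a_B, a_C) = 3/20

Solving yields:
  a_B = 7/16
  a_C = 59/128

Starting state is B, so the absorption probability is a_B = 7/16.

Answer: 7/16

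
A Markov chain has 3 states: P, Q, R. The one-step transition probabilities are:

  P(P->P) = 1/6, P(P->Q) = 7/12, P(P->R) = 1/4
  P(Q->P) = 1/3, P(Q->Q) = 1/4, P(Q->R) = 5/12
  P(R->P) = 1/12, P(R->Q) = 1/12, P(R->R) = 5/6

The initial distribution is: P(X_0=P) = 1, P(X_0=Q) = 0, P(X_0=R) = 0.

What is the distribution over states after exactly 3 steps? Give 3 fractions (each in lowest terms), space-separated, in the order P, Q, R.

Answer: 293/1728 215/864 335/576

Derivation:
Propagating the distribution step by step (d_{t+1} = d_t * P):
d_0 = (P=1, Q=0, R=0)
  d_1[P] = 1*1/6 + 0*1/3 + 0*1/12 = 1/6
  d_1[Q] = 1*7/12 + 0*1/4 + 0*1/12 = 7/12
  d_1[R] = 1*1/4 + 0*5/12 + 0*5/6 = 1/4
d_1 = (P=1/6, Q=7/12, R=1/4)
  d_2[P] = 1/6*1/6 + 7/12*1/3 + 1/4*1/12 = 35/144
  d_2[Q] = 1/6*7/12 + 7/12*1/4 + 1/4*1/12 = 19/72
  d_2[R] = 1/6*1/4 + 7/12*5/12 + 1/4*5/6 = 71/144
d_2 = (P=35/144, Q=19/72, R=71/144)
  d_3[P] = 35/144*1/6 + 19/72*1/3 + 71/144*1/12 = 293/1728
  d_3[Q] = 35/144*7/12 + 19/72*1/4 + 71/144*1/12 = 215/864
  d_3[R] = 35/144*1/4 + 19/72*5/12 + 71/144*5/6 = 335/576
d_3 = (P=293/1728, Q=215/864, R=335/576)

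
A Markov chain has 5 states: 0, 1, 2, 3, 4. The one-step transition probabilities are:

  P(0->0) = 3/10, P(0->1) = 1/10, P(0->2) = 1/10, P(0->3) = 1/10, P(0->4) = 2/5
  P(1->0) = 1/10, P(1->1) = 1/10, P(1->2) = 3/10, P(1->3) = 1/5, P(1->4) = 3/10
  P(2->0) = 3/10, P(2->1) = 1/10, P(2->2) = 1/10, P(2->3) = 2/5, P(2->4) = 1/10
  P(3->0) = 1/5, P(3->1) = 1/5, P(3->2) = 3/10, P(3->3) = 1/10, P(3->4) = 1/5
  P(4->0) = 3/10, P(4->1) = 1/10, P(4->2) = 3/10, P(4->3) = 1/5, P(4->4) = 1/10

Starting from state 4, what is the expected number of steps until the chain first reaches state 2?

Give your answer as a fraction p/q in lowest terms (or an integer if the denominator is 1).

Answer: 1360/337

Derivation:
Let h_i = expected steps to first reach 2 from state i.
Boundary: h_2 = 0.
First-step equations for the other states:
  h_0 = 1 + 3/10*h_0 + 1/10*h_1 + 1/10*h_2 + 1/10*h_3 + 2/5*h_4
  h_1 = 1 + 1/10*h_0 + 1/10*h_1 + 3/10*h_2 + 1/5*h_3 + 3/10*h_4
  h_3 = 1 + 1/5*h_0 + 1/5*h_1 + 3/10*h_2 + 1/10*h_3 + 1/5*h_4
  h_4 = 1 + 3/10*h_0 + 1/10*h_1 + 3/10*h_2 + 1/5*h_3 + 1/10*h_4

Substituting h_2 = 0 and rearranging gives the linear system (I - Q) h = 1:
  [7/10, -1/10, -1/10, -2/5] . (h_0, h_1, h_3, h_4) = 1
  [-1/10, 9/10, -1/5, -3/10] . (h_0, h_1, h_3, h_4) = 1
  [-1/5, -1/5, 9/10, -1/5] . (h_0, h_1, h_3, h_4) = 1
  [-3/10, -1/10, -1/5, 9/10] . (h_0, h_1, h_3, h_4) = 1

Solving yields:
  h_0 = 1635/337
  h_1 = 1305/337
  h_3 = 1330/337
  h_4 = 1360/337

Starting state is 4, so the expected hitting time is h_4 = 1360/337.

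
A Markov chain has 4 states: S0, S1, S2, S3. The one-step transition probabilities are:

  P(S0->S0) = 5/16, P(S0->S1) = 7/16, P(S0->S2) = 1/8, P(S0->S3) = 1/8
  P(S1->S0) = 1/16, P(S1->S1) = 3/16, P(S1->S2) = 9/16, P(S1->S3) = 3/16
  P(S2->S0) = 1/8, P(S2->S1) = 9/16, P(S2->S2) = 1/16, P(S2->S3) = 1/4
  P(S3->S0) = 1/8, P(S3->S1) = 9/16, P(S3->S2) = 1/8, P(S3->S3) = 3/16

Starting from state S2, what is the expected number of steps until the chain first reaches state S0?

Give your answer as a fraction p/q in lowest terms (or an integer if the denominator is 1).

Answer: 352/35

Derivation:
Let h_i = expected steps to first reach S0 from state i.
Boundary: h_S0 = 0.
First-step equations for the other states:
  h_S1 = 1 + 1/16*h_S0 + 3/16*h_S1 + 9/16*h_S2 + 3/16*h_S3
  h_S2 = 1 + 1/8*h_S0 + 9/16*h_S1 + 1/16*h_S2 + 1/4*h_S3
  h_S3 = 1 + 1/8*h_S0 + 9/16*h_S1 + 1/8*h_S2 + 3/16*h_S3

Substituting h_S0 = 0 and rearranging gives the linear system (I - Q) h = 1:
  [13/16, -9/16, -3/16] . (h_S1, h_S2, h_S3) = 1
  [-9/16, 15/16, -1/4] . (h_S1, h_S2, h_S3) = 1
  [-9/16, -1/8, 13/16] . (h_S1, h_S2, h_S3) = 1

Solving yields:
  h_S1 = 368/35
  h_S2 = 352/35
  h_S3 = 352/35

Starting state is S2, so the expected hitting time is h_S2 = 352/35.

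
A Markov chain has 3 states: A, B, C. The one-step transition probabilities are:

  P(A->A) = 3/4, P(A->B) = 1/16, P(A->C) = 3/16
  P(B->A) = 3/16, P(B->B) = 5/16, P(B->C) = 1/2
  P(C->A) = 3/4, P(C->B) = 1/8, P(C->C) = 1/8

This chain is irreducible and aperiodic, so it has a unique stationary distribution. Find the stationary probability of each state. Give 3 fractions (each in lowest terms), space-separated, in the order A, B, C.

Answer: 138/199 20/199 41/199

Derivation:
The stationary distribution satisfies pi = pi * P, i.e.:
  pi_A = 3/4*pi_A + 3/16*pi_B + 3/4*pi_C
  pi_B = 1/16*pi_A + 5/16*pi_B + 1/8*pi_C
  pi_C = 3/16*pi_A + 1/2*pi_B + 1/8*pi_C
with normalization: pi_A + pi_B + pi_C = 1.

Using the first 2 balance equations plus normalization, the linear system A*pi = b is:
  [-1/4, 3/16, 3/4] . pi = 0
  [1/16, -11/16, 1/8] . pi = 0
  [1, 1, 1] . pi = 1

Solving yields:
  pi_A = 138/199
  pi_B = 20/199
  pi_C = 41/199

Verification (pi * P):
  138/199*3/4 + 20/199*3/16 + 41/199*3/4 = 138/199 = pi_A  (ok)
  138/199*1/16 + 20/199*5/16 + 41/199*1/8 = 20/199 = pi_B  (ok)
  138/199*3/16 + 20/199*1/2 + 41/199*1/8 = 41/199 = pi_C  (ok)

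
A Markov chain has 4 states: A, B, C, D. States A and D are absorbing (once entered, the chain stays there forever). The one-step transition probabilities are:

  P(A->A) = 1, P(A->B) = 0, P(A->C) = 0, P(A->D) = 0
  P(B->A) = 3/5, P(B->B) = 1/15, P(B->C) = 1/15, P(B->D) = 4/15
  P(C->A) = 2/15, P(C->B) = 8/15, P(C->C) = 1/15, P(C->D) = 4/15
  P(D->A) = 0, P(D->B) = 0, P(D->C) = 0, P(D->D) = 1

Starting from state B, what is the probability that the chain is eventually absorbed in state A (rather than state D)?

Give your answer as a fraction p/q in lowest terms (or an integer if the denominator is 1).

Answer: 32/47

Derivation:
Let a_i = P(absorbed in A | start in state i).
Boundary conditions: a_A = 1, a_D = 0.
For each transient state i, a_i = sum_j P(i->j) * a_j:
  a_B = 3/5*a_A + 1/15*a_B + 1/15*a_C + 4/15*a_D
  a_C = 2/15*a_A + 8/15*a_B + 1/15*a_C + 4/15*a_D

Substituting a_A = 1 and a_D = 0, rearrange to (I - Q) a = r where r[i] = P(i -> A):
  [14/15, -1/15] . (a_B, a_C) = 3/5
  [-8/15, 14/15] . (a_B, a_C) = 2/15

Solving yields:
  a_B = 32/47
  a_C = 25/47

Starting state is B, so the absorption probability is a_B = 32/47.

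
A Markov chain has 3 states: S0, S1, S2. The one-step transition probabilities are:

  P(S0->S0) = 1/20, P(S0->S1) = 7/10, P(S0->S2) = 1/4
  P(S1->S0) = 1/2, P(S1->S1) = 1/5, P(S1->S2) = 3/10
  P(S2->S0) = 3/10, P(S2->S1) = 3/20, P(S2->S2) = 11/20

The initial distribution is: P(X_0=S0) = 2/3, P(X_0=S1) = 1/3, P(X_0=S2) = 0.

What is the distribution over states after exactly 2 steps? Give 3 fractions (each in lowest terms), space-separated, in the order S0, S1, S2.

Answer: 107/300 43/150 107/300

Derivation:
Propagating the distribution step by step (d_{t+1} = d_t * P):
d_0 = (S0=2/3, S1=1/3, S2=0)
  d_1[S0] = 2/3*1/20 + 1/3*1/2 + 0*3/10 = 1/5
  d_1[S1] = 2/3*7/10 + 1/3*1/5 + 0*3/20 = 8/15
  d_1[S2] = 2/3*1/4 + 1/3*3/10 + 0*11/20 = 4/15
d_1 = (S0=1/5, S1=8/15, S2=4/15)
  d_2[S0] = 1/5*1/20 + 8/15*1/2 + 4/15*3/10 = 107/300
  d_2[S1] = 1/5*7/10 + 8/15*1/5 + 4/15*3/20 = 43/150
  d_2[S2] = 1/5*1/4 + 8/15*3/10 + 4/15*11/20 = 107/300
d_2 = (S0=107/300, S1=43/150, S2=107/300)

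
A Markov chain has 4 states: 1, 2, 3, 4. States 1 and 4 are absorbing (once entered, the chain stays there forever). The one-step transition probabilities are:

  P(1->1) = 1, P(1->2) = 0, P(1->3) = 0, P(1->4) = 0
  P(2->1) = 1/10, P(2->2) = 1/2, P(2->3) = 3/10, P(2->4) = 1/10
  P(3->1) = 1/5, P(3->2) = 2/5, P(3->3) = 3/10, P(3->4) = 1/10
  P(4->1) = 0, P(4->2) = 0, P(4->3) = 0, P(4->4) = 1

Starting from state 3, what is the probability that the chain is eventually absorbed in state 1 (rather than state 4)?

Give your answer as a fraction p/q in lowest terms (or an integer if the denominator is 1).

Let a_i = P(absorbed in 1 | start in state i).
Boundary conditions: a_1 = 1, a_4 = 0.
For each transient state i, a_i = sum_j P(i->j) * a_j:
  a_2 = 1/10*a_1 + 1/2*a_2 + 3/10*a_3 + 1/10*a_4
  a_3 = 1/5*a_1 + 2/5*a_2 + 3/10*a_3 + 1/10*a_4

Substituting a_1 = 1 and a_4 = 0, rearrange to (I - Q) a = r where r[i] = P(i -> 1):
  [1/2, -3/10] . (a_2, a_3) = 1/10
  [-2/5, 7/10] . (a_2, a_3) = 1/5

Solving yields:
  a_2 = 13/23
  a_3 = 14/23

Starting state is 3, so the absorption probability is a_3 = 14/23.

Answer: 14/23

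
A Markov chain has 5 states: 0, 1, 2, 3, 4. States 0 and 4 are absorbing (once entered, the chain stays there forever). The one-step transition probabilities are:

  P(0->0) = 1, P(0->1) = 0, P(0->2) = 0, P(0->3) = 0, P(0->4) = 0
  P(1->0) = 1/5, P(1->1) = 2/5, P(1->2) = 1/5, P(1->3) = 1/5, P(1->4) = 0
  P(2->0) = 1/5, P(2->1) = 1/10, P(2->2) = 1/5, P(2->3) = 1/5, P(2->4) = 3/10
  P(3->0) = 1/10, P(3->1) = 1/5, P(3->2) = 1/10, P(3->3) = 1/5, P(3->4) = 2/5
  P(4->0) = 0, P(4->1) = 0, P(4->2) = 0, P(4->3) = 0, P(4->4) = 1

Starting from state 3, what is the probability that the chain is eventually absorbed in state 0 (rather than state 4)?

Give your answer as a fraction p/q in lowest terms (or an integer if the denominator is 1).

Let a_i = P(absorbed in 0 | start in state i).
Boundary conditions: a_0 = 1, a_4 = 0.
For each transient state i, a_i = sum_j P(i->j) * a_j:
  a_1 = 1/5*a_0 + 2/5*a_1 + 1/5*a_2 + 1/5*a_3 + 0*a_4
  a_2 = 1/5*a_0 + 1/10*a_1 + 1/5*a_2 + 1/5*a_3 + 3/10*a_4
  a_3 = 1/10*a_0 + 1/5*a_1 + 1/10*a_2 + 1/5*a_3 + 2/5*a_4

Substituting a_0 = 1 and a_4 = 0, rearrange to (I - Q) a = r where r[i] = P(i -> 0):
  [3/5, -1/5, -1/5] . (a_1, a_2, a_3) = 1/5
  [-1/10, 4/5, -1/5] . (a_1, a_2, a_3) = 1/5
  [-1/5, -1/10, 4/5] . (a_1, a_2, a_3) = 1/10

Solving yields:
  a_1 = 90/157
  a_2 = 63/157
  a_3 = 50/157

Starting state is 3, so the absorption probability is a_3 = 50/157.

Answer: 50/157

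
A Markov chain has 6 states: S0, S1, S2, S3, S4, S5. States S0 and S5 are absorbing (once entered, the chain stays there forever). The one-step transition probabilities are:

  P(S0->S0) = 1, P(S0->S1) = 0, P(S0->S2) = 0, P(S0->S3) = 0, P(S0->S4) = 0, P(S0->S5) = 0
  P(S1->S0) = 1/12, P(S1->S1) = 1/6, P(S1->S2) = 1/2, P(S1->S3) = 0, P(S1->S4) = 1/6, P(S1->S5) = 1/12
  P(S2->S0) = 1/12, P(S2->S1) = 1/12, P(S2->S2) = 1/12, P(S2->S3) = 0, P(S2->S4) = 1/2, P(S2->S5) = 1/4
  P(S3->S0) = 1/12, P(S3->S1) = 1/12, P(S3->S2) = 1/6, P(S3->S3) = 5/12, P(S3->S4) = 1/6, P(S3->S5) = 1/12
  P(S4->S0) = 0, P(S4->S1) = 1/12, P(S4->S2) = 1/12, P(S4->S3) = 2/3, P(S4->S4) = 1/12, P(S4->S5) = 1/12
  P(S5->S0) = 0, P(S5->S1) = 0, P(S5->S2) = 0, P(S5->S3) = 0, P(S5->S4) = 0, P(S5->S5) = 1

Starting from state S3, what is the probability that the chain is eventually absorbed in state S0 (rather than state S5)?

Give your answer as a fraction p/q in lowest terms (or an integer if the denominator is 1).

Answer: 1513/4048

Derivation:
Let a_i = P(absorbed in S0 | start in state i).
Boundary conditions: a_S0 = 1, a_S5 = 0.
For each transient state i, a_i = sum_j P(i->j) * a_j:
  a_S1 = 1/12*a_S0 + 1/6*a_S1 + 1/2*a_S2 + 0*a_S3 + 1/6*a_S4 + 1/12*a_S5
  a_S2 = 1/12*a_S0 + 1/12*a_S1 + 1/12*a_S2 + 0*a_S3 + 1/2*a_S4 + 1/4*a_S5
  a_S3 = 1/12*a_S0 + 1/12*a_S1 + 1/6*a_S2 + 5/12*a_S3 + 1/6*a_S4 + 1/12*a_S5
  a_S4 = 0*a_S0 + 1/12*a_S1 + 1/12*a_S2 + 2/3*a_S3 + 1/12*a_S4 + 1/12*a_S5

Substituting a_S0 = 1 and a_S5 = 0, rearrange to (I - Q) a = r where r[i] = P(i -> S0):
  [5/6, -1/2, 0, -1/6] . (a_S1, a_S2, a_S3, a_S4) = 1/12
  [-1/12, 11/12, 0, -1/2] . (a_S1, a_S2, a_S3, a_S4) = 1/12
  [-1/12, -1/6, 7/12, -1/6] . (a_S1, a_S2, a_S3, a_S4) = 1/12
  [-1/12, -1/12, -2/3, 11/12] . (a_S1, a_S2, a_S3, a_S4) = 0

Solving yields:
  a_S1 = 1409/4048
  a_S2 = 1227/4048
  a_S3 = 1513/4048
  a_S4 = 335/1012

Starting state is S3, so the absorption probability is a_S3 = 1513/4048.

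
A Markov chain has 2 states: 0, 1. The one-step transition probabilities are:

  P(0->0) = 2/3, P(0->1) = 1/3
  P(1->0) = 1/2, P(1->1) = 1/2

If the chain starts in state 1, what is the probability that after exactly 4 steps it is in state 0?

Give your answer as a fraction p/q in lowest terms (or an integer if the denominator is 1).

Answer: 259/432

Derivation:
Computing P^4 by repeated multiplication:
P^1 =
  0: [2/3, 1/3]
  1: [1/2, 1/2]
P^2 =
  0: [11/18, 7/18]
  1: [7/12, 5/12]
P^3 =
  0: [65/108, 43/108]
  1: [43/72, 29/72]
P^4 =
  0: [389/648, 259/648]
  1: [259/432, 173/432]

(P^4)[1 -> 0] = 259/432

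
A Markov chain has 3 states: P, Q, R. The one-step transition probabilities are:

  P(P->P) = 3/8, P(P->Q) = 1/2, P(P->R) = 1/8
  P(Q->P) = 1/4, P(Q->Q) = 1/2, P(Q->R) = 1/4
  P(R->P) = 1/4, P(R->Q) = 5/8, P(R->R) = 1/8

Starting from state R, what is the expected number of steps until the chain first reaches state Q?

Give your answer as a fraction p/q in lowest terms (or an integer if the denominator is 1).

Answer: 56/33

Derivation:
Let h_i = expected steps to first reach Q from state i.
Boundary: h_Q = 0.
First-step equations for the other states:
  h_P = 1 + 3/8*h_P + 1/2*h_Q + 1/8*h_R
  h_R = 1 + 1/4*h_P + 5/8*h_Q + 1/8*h_R

Substituting h_Q = 0 and rearranging gives the linear system (I - Q) h = 1:
  [5/8, -1/8] . (h_P, h_R) = 1
  [-1/4, 7/8] . (h_P, h_R) = 1

Solving yields:
  h_P = 64/33
  h_R = 56/33

Starting state is R, so the expected hitting time is h_R = 56/33.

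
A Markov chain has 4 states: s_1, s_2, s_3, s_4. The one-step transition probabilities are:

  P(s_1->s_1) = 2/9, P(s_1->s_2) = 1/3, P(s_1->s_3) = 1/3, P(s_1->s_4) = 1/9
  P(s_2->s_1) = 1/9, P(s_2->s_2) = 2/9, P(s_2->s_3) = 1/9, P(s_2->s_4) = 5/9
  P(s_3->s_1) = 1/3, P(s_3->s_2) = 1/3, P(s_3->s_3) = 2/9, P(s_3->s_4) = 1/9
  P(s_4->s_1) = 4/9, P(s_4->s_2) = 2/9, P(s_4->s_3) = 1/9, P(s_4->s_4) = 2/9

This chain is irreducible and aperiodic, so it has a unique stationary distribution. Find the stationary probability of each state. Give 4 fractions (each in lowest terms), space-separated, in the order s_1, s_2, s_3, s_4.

The stationary distribution satisfies pi = pi * P, i.e.:
  pi_s_1 = 2/9*pi_s_1 + 1/9*pi_s_2 + 1/3*pi_s_3 + 4/9*pi_s_4
  pi_s_2 = 1/3*pi_s_1 + 2/9*pi_s_2 + 1/3*pi_s_3 + 2/9*pi_s_4
  pi_s_3 = 1/3*pi_s_1 + 1/9*pi_s_2 + 2/9*pi_s_3 + 1/9*pi_s_4
  pi_s_4 = 1/9*pi_s_1 + 5/9*pi_s_2 + 1/9*pi_s_3 + 2/9*pi_s_4
with normalization: pi_s_1 + pi_s_2 + pi_s_3 + pi_s_4 = 1.

Using the first 3 balance equations plus normalization, the linear system A*pi = b is:
  [-7/9, 1/9, 1/3, 4/9] . pi = 0
  [1/3, -7/9, 1/3, 2/9] . pi = 0
  [1/3, 1/9, -7/9, 1/9] . pi = 0
  [1, 1, 1, 1] . pi = 1

Solving yields:
  pi_s_1 = 19/70
  pi_s_2 = 23/84
  pi_s_3 = 27/140
  pi_s_4 = 11/42

Verification (pi * P):
  19/70*2/9 + 23/84*1/9 + 27/140*1/3 + 11/42*4/9 = 19/70 = pi_s_1  (ok)
  19/70*1/3 + 23/84*2/9 + 27/140*1/3 + 11/42*2/9 = 23/84 = pi_s_2  (ok)
  19/70*1/3 + 23/84*1/9 + 27/140*2/9 + 11/42*1/9 = 27/140 = pi_s_3  (ok)
  19/70*1/9 + 23/84*5/9 + 27/140*1/9 + 11/42*2/9 = 11/42 = pi_s_4  (ok)

Answer: 19/70 23/84 27/140 11/42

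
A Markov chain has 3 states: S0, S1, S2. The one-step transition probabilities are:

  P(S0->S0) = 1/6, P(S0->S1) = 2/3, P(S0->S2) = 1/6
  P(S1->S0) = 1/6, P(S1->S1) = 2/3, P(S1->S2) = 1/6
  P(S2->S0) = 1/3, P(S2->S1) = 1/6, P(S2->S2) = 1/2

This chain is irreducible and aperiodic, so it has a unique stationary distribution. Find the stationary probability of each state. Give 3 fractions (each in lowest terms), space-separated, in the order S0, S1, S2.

Answer: 5/24 13/24 1/4

Derivation:
The stationary distribution satisfies pi = pi * P, i.e.:
  pi_S0 = 1/6*pi_S0 + 1/6*pi_S1 + 1/3*pi_S2
  pi_S1 = 2/3*pi_S0 + 2/3*pi_S1 + 1/6*pi_S2
  pi_S2 = 1/6*pi_S0 + 1/6*pi_S1 + 1/2*pi_S2
with normalization: pi_S0 + pi_S1 + pi_S2 = 1.

Using the first 2 balance equations plus normalization, the linear system A*pi = b is:
  [-5/6, 1/6, 1/3] . pi = 0
  [2/3, -1/3, 1/6] . pi = 0
  [1, 1, 1] . pi = 1

Solving yields:
  pi_S0 = 5/24
  pi_S1 = 13/24
  pi_S2 = 1/4

Verification (pi * P):
  5/24*1/6 + 13/24*1/6 + 1/4*1/3 = 5/24 = pi_S0  (ok)
  5/24*2/3 + 13/24*2/3 + 1/4*1/6 = 13/24 = pi_S1  (ok)
  5/24*1/6 + 13/24*1/6 + 1/4*1/2 = 1/4 = pi_S2  (ok)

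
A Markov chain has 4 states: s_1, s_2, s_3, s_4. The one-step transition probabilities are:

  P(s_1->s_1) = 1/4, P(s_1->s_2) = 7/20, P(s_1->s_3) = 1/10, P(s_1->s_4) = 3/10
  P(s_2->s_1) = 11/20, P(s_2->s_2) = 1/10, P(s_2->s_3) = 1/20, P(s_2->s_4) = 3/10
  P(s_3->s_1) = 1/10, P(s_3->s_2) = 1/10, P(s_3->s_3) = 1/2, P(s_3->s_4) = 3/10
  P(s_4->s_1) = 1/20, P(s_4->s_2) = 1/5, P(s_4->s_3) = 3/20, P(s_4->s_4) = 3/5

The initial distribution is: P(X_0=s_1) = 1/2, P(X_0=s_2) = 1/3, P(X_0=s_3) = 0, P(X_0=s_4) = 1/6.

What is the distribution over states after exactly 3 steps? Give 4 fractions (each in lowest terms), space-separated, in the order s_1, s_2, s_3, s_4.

Propagating the distribution step by step (d_{t+1} = d_t * P):
d_0 = (s_1=1/2, s_2=1/3, s_3=0, s_4=1/6)
  d_1[s_1] = 1/2*1/4 + 1/3*11/20 + 0*1/10 + 1/6*1/20 = 19/60
  d_1[s_2] = 1/2*7/20 + 1/3*1/10 + 0*1/10 + 1/6*1/5 = 29/120
  d_1[s_3] = 1/2*1/10 + 1/3*1/20 + 0*1/2 + 1/6*3/20 = 11/120
  d_1[s_4] = 1/2*3/10 + 1/3*3/10 + 0*3/10 + 1/6*3/5 = 7/20
d_1 = (s_1=19/60, s_2=29/120, s_3=11/120, s_4=7/20)
  d_2[s_1] = 19/60*1/4 + 29/120*11/20 + 11/120*1/10 + 7/20*1/20 = 191/800
  d_2[s_2] = 19/60*7/20 + 29/120*1/10 + 11/120*1/10 + 7/20*1/5 = 257/1200
  d_2[s_3] = 19/60*1/10 + 29/120*1/20 + 11/120*1/2 + 7/20*3/20 = 341/2400
  d_2[s_4] = 19/60*3/10 + 29/120*3/10 + 11/120*3/10 + 7/20*3/5 = 81/200
d_2 = (s_1=191/800, s_2=257/1200, s_3=341/2400, s_4=81/200)
  d_3[s_1] = 191/800*1/4 + 257/1200*11/20 + 341/2400*1/10 + 81/200*1/20 = 3391/16000
  d_3[s_2] = 191/800*7/20 + 257/1200*1/10 + 341/2400*1/10 + 81/200*1/5 = 3203/16000
  d_3[s_3] = 191/800*1/10 + 257/1200*1/20 + 341/2400*1/2 + 81/200*3/20 = 1331/8000
  d_3[s_4] = 191/800*3/10 + 257/1200*3/10 + 341/2400*3/10 + 81/200*3/5 = 843/2000
d_3 = (s_1=3391/16000, s_2=3203/16000, s_3=1331/8000, s_4=843/2000)

Answer: 3391/16000 3203/16000 1331/8000 843/2000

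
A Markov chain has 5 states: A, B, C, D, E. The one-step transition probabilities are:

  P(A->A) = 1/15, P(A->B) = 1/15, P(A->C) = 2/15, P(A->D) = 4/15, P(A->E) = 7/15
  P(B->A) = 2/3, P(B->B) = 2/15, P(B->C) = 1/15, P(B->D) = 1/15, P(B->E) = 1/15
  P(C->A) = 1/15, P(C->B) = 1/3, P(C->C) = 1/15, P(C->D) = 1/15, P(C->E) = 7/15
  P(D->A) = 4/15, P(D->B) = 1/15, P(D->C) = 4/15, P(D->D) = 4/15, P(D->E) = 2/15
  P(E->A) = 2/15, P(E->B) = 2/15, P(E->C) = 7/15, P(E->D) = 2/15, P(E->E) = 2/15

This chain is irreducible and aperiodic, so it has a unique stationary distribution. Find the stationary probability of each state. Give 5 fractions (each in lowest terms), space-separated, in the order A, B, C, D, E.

The stationary distribution satisfies pi = pi * P, i.e.:
  pi_A = 1/15*pi_A + 2/3*pi_B + 1/15*pi_C + 4/15*pi_D + 2/15*pi_E
  pi_B = 1/15*pi_A + 2/15*pi_B + 1/3*pi_C + 1/15*pi_D + 2/15*pi_E
  pi_C = 2/15*pi_A + 1/15*pi_B + 1/15*pi_C + 4/15*pi_D + 7/15*pi_E
  pi_D = 4/15*pi_A + 1/15*pi_B + 1/15*pi_C + 4/15*pi_D + 2/15*pi_E
  pi_E = 7/15*pi_A + 1/15*pi_B + 7/15*pi_C + 2/15*pi_D + 2/15*pi_E
with normalization: pi_A + pi_B + pi_C + pi_D + pi_E = 1.

Using the first 4 balance equations plus normalization, the linear system A*pi = b is:
  [-14/15, 2/3, 1/15, 4/15, 2/15] . pi = 0
  [1/15, -13/15, 1/3, 1/15, 2/15] . pi = 0
  [2/15, 1/15, -14/15, 4/15, 7/15] . pi = 0
  [4/15, 1/15, 1/15, -11/15, 2/15] . pi = 0
  [1, 1, 1, 1, 1] . pi = 1

Solving yields:
  pi_A = 322/1553
  pi_B = 237/1553
  pi_C = 1692/7765
  pi_D = 1221/7765
  pi_E = 2057/7765

Verification (pi * P):
  322/1553*1/15 + 237/1553*2/3 + 1692/7765*1/15 + 1221/7765*4/15 + 2057/7765*2/15 = 322/1553 = pi_A  (ok)
  322/1553*1/15 + 237/1553*2/15 + 1692/7765*1/3 + 1221/7765*1/15 + 2057/7765*2/15 = 237/1553 = pi_B  (ok)
  322/1553*2/15 + 237/1553*1/15 + 1692/7765*1/15 + 1221/7765*4/15 + 2057/7765*7/15 = 1692/7765 = pi_C  (ok)
  322/1553*4/15 + 237/1553*1/15 + 1692/7765*1/15 + 1221/7765*4/15 + 2057/7765*2/15 = 1221/7765 = pi_D  (ok)
  322/1553*7/15 + 237/1553*1/15 + 1692/7765*7/15 + 1221/7765*2/15 + 2057/7765*2/15 = 2057/7765 = pi_E  (ok)

Answer: 322/1553 237/1553 1692/7765 1221/7765 2057/7765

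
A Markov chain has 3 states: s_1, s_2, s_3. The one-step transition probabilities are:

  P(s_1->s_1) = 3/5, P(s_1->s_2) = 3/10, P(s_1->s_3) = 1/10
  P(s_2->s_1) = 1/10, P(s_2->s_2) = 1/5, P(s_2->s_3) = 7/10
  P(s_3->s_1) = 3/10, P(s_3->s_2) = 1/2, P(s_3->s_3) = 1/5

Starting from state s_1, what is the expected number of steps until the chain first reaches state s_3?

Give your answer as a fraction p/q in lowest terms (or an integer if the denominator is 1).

Let h_i = expected steps to first reach s_3 from state i.
Boundary: h_s_3 = 0.
First-step equations for the other states:
  h_s_1 = 1 + 3/5*h_s_1 + 3/10*h_s_2 + 1/10*h_s_3
  h_s_2 = 1 + 1/10*h_s_1 + 1/5*h_s_2 + 7/10*h_s_3

Substituting h_s_3 = 0 and rearranging gives the linear system (I - Q) h = 1:
  [2/5, -3/10] . (h_s_1, h_s_2) = 1
  [-1/10, 4/5] . (h_s_1, h_s_2) = 1

Solving yields:
  h_s_1 = 110/29
  h_s_2 = 50/29

Starting state is s_1, so the expected hitting time is h_s_1 = 110/29.

Answer: 110/29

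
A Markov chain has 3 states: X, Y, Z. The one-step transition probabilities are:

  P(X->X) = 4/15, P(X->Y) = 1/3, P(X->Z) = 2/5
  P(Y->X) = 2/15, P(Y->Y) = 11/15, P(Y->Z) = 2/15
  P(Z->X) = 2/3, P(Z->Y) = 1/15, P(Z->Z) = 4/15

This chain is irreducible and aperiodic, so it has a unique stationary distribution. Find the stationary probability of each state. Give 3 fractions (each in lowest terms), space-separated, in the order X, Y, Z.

The stationary distribution satisfies pi = pi * P, i.e.:
  pi_X = 4/15*pi_X + 2/15*pi_Y + 2/3*pi_Z
  pi_Y = 1/3*pi_X + 11/15*pi_Y + 1/15*pi_Z
  pi_Z = 2/5*pi_X + 2/15*pi_Y + 4/15*pi_Z
with normalization: pi_X + pi_Y + pi_Z = 1.

Using the first 2 balance equations plus normalization, the linear system A*pi = b is:
  [-11/15, 2/15, 2/3] . pi = 0
  [1/3, -4/15, 1/15] . pi = 0
  [1, 1, 1] . pi = 1

Solving yields:
  pi_X = 42/137
  pi_Y = 61/137
  pi_Z = 34/137

Verification (pi * P):
  42/137*4/15 + 61/137*2/15 + 34/137*2/3 = 42/137 = pi_X  (ok)
  42/137*1/3 + 61/137*11/15 + 34/137*1/15 = 61/137 = pi_Y  (ok)
  42/137*2/5 + 61/137*2/15 + 34/137*4/15 = 34/137 = pi_Z  (ok)

Answer: 42/137 61/137 34/137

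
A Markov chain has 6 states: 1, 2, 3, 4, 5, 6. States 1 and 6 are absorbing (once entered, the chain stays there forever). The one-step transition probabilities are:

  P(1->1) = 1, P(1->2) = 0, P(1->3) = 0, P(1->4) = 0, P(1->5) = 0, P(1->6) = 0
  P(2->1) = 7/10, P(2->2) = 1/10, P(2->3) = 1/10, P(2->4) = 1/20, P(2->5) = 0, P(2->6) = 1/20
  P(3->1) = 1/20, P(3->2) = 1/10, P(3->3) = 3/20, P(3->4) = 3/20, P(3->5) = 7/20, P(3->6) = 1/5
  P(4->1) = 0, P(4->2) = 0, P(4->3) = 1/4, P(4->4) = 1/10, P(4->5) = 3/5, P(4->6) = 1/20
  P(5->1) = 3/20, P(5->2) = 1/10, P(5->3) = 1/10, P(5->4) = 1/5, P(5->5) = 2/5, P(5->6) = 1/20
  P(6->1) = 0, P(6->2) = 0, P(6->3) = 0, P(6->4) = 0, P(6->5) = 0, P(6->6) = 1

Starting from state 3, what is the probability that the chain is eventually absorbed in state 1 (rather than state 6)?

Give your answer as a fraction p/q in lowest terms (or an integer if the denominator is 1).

Let a_i = P(absorbed in 1 | start in state i).
Boundary conditions: a_1 = 1, a_6 = 0.
For each transient state i, a_i = sum_j P(i->j) * a_j:
  a_2 = 7/10*a_1 + 1/10*a_2 + 1/10*a_3 + 1/20*a_4 + 0*a_5 + 1/20*a_6
  a_3 = 1/20*a_1 + 1/10*a_2 + 3/20*a_3 + 3/20*a_4 + 7/20*a_5 + 1/5*a_6
  a_4 = 0*a_1 + 0*a_2 + 1/4*a_3 + 1/10*a_4 + 3/5*a_5 + 1/20*a_6
  a_5 = 3/20*a_1 + 1/10*a_2 + 1/10*a_3 + 1/5*a_4 + 2/5*a_5 + 1/20*a_6

Substituting a_1 = 1 and a_6 = 0, rearrange to (I - Q) a = r where r[i] = P(i -> 1):
  [9/10, -1/10, -1/20, 0] . (a_2, a_3, a_4, a_5) = 7/10
  [-1/10, 17/20, -3/20, -7/20] . (a_2, a_3, a_4, a_5) = 1/20
  [0, -1/4, 9/10, -3/5] . (a_2, a_3, a_4, a_5) = 0
  [-1/10, -1/10, -1/5, 3/5] . (a_2, a_3, a_4, a_5) = 3/20

Solving yields:
  a_2 = 33077/37850
  a_3 = 2106/3785
  a_4 = 11683/18925
  a_5 = 13137/18925

Starting state is 3, so the absorption probability is a_3 = 2106/3785.

Answer: 2106/3785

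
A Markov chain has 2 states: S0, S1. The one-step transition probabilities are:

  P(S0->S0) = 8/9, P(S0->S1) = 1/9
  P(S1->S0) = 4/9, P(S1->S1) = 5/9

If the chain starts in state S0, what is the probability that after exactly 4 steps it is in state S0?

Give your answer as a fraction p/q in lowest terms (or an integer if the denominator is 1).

Answer: 5300/6561

Derivation:
Computing P^4 by repeated multiplication:
P^1 =
  S0: [8/9, 1/9]
  S1: [4/9, 5/9]
P^2 =
  S0: [68/81, 13/81]
  S1: [52/81, 29/81]
P^3 =
  S0: [596/729, 133/729]
  S1: [532/729, 197/729]
P^4 =
  S0: [5300/6561, 1261/6561]
  S1: [5044/6561, 1517/6561]

(P^4)[S0 -> S0] = 5300/6561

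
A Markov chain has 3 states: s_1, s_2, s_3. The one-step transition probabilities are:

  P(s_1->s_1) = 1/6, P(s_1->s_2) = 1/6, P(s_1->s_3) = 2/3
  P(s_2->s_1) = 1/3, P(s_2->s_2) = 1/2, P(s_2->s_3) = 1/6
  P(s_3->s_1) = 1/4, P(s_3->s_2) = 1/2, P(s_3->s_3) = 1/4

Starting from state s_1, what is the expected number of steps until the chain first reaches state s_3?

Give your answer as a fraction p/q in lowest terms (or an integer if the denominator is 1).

Answer: 24/13

Derivation:
Let h_i = expected steps to first reach s_3 from state i.
Boundary: h_s_3 = 0.
First-step equations for the other states:
  h_s_1 = 1 + 1/6*h_s_1 + 1/6*h_s_2 + 2/3*h_s_3
  h_s_2 = 1 + 1/3*h_s_1 + 1/2*h_s_2 + 1/6*h_s_3

Substituting h_s_3 = 0 and rearranging gives the linear system (I - Q) h = 1:
  [5/6, -1/6] . (h_s_1, h_s_2) = 1
  [-1/3, 1/2] . (h_s_1, h_s_2) = 1

Solving yields:
  h_s_1 = 24/13
  h_s_2 = 42/13

Starting state is s_1, so the expected hitting time is h_s_1 = 24/13.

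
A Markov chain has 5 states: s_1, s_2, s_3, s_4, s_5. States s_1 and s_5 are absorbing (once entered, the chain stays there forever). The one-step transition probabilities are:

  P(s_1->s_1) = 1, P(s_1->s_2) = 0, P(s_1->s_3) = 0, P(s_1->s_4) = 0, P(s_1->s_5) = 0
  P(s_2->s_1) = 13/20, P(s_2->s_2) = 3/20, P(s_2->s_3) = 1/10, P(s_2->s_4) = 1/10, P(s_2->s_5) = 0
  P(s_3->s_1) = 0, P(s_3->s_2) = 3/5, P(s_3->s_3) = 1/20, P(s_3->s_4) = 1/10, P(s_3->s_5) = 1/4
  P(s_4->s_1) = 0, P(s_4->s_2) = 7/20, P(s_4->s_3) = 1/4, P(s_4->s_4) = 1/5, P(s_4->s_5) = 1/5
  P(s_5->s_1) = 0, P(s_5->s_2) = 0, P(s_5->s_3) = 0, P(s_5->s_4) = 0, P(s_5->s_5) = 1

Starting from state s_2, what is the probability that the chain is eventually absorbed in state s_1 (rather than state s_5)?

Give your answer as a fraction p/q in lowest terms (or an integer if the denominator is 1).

Answer: 91/100

Derivation:
Let a_i = P(absorbed in s_1 | start in state i).
Boundary conditions: a_s_1 = 1, a_s_5 = 0.
For each transient state i, a_i = sum_j P(i->j) * a_j:
  a_s_2 = 13/20*a_s_1 + 3/20*a_s_2 + 1/10*a_s_3 + 1/10*a_s_4 + 0*a_s_5
  a_s_3 = 0*a_s_1 + 3/5*a_s_2 + 1/20*a_s_3 + 1/10*a_s_4 + 1/4*a_s_5
  a_s_4 = 0*a_s_1 + 7/20*a_s_2 + 1/4*a_s_3 + 1/5*a_s_4 + 1/5*a_s_5

Substituting a_s_1 = 1 and a_s_5 = 0, rearrange to (I - Q) a = r where r[i] = P(i -> s_1):
  [17/20, -1/10, -1/10] . (a_s_2, a_s_3, a_s_4) = 13/20
  [-3/5, 19/20, -1/10] . (a_s_2, a_s_3, a_s_4) = 0
  [-7/20, -1/4, 4/5] . (a_s_2, a_s_3, a_s_4) = 0

Solving yields:
  a_s_2 = 91/100
  a_s_3 = 1339/2100
  a_s_4 = 2509/4200

Starting state is s_2, so the absorption probability is a_s_2 = 91/100.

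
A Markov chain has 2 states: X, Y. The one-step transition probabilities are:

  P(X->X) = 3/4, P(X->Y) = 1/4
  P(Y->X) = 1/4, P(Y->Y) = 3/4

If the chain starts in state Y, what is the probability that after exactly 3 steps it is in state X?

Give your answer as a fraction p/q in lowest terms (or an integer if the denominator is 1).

Computing P^3 by repeated multiplication:
P^1 =
  X: [3/4, 1/4]
  Y: [1/4, 3/4]
P^2 =
  X: [5/8, 3/8]
  Y: [3/8, 5/8]
P^3 =
  X: [9/16, 7/16]
  Y: [7/16, 9/16]

(P^3)[Y -> X] = 7/16

Answer: 7/16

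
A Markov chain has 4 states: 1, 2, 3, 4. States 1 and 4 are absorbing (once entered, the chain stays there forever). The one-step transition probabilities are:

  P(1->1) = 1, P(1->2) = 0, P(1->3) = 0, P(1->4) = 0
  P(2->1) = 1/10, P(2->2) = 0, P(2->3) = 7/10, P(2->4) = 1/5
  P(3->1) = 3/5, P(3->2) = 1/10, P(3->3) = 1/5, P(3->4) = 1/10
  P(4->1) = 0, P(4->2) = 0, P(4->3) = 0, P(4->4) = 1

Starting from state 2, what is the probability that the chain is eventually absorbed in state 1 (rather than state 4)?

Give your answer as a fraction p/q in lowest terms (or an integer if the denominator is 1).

Answer: 50/73

Derivation:
Let a_i = P(absorbed in 1 | start in state i).
Boundary conditions: a_1 = 1, a_4 = 0.
For each transient state i, a_i = sum_j P(i->j) * a_j:
  a_2 = 1/10*a_1 + 0*a_2 + 7/10*a_3 + 1/5*a_4
  a_3 = 3/5*a_1 + 1/10*a_2 + 1/5*a_3 + 1/10*a_4

Substituting a_1 = 1 and a_4 = 0, rearrange to (I - Q) a = r where r[i] = P(i -> 1):
  [1, -7/10] . (a_2, a_3) = 1/10
  [-1/10, 4/5] . (a_2, a_3) = 3/5

Solving yields:
  a_2 = 50/73
  a_3 = 61/73

Starting state is 2, so the absorption probability is a_2 = 50/73.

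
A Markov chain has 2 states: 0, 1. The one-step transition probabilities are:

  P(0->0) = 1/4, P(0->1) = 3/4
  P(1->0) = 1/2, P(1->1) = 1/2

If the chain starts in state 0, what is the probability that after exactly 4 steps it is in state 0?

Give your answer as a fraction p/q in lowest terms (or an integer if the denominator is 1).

Computing P^4 by repeated multiplication:
P^1 =
  0: [1/4, 3/4]
  1: [1/2, 1/2]
P^2 =
  0: [7/16, 9/16]
  1: [3/8, 5/8]
P^3 =
  0: [25/64, 39/64]
  1: [13/32, 19/32]
P^4 =
  0: [103/256, 153/256]
  1: [51/128, 77/128]

(P^4)[0 -> 0] = 103/256

Answer: 103/256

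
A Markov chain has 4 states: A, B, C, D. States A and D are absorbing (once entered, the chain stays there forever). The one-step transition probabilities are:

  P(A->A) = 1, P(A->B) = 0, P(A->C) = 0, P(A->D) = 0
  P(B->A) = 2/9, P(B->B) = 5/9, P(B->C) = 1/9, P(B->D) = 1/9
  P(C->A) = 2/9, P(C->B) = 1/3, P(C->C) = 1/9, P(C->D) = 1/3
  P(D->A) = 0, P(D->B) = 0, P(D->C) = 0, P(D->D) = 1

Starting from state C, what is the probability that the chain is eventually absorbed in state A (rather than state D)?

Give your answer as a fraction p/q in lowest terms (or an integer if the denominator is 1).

Answer: 14/29

Derivation:
Let a_i = P(absorbed in A | start in state i).
Boundary conditions: a_A = 1, a_D = 0.
For each transient state i, a_i = sum_j P(i->j) * a_j:
  a_B = 2/9*a_A + 5/9*a_B + 1/9*a_C + 1/9*a_D
  a_C = 2/9*a_A + 1/3*a_B + 1/9*a_C + 1/3*a_D

Substituting a_A = 1 and a_D = 0, rearrange to (I - Q) a = r where r[i] = P(i -> A):
  [4/9, -1/9] . (a_B, a_C) = 2/9
  [-1/3, 8/9] . (a_B, a_C) = 2/9

Solving yields:
  a_B = 18/29
  a_C = 14/29

Starting state is C, so the absorption probability is a_C = 14/29.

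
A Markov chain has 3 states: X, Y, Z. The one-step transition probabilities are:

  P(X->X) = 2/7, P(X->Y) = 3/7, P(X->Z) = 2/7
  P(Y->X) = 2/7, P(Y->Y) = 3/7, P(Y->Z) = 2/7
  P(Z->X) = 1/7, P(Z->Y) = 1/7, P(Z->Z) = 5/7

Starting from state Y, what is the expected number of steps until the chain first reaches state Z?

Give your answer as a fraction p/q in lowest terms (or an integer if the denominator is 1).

Let h_i = expected steps to first reach Z from state i.
Boundary: h_Z = 0.
First-step equations for the other states:
  h_X = 1 + 2/7*h_X + 3/7*h_Y + 2/7*h_Z
  h_Y = 1 + 2/7*h_X + 3/7*h_Y + 2/7*h_Z

Substituting h_Z = 0 and rearranging gives the linear system (I - Q) h = 1:
  [5/7, -3/7] . (h_X, h_Y) = 1
  [-2/7, 4/7] . (h_X, h_Y) = 1

Solving yields:
  h_X = 7/2
  h_Y = 7/2

Starting state is Y, so the expected hitting time is h_Y = 7/2.

Answer: 7/2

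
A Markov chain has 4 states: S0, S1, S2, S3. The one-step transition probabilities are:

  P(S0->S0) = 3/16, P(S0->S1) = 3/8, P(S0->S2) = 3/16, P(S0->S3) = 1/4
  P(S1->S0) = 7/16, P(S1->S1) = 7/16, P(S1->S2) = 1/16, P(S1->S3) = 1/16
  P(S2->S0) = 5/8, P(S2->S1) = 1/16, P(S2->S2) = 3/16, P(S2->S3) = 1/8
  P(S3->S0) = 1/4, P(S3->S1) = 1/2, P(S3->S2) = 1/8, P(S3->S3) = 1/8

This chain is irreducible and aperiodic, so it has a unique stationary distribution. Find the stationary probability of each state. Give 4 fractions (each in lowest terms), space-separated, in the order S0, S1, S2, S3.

Answer: 1466/4213 1582/4213 554/4213 611/4213

Derivation:
The stationary distribution satisfies pi = pi * P, i.e.:
  pi_S0 = 3/16*pi_S0 + 7/16*pi_S1 + 5/8*pi_S2 + 1/4*pi_S3
  pi_S1 = 3/8*pi_S0 + 7/16*pi_S1 + 1/16*pi_S2 + 1/2*pi_S3
  pi_S2 = 3/16*pi_S0 + 1/16*pi_S1 + 3/16*pi_S2 + 1/8*pi_S3
  pi_S3 = 1/4*pi_S0 + 1/16*pi_S1 + 1/8*pi_S2 + 1/8*pi_S3
with normalization: pi_S0 + pi_S1 + pi_S2 + pi_S3 = 1.

Using the first 3 balance equations plus normalization, the linear system A*pi = b is:
  [-13/16, 7/16, 5/8, 1/4] . pi = 0
  [3/8, -9/16, 1/16, 1/2] . pi = 0
  [3/16, 1/16, -13/16, 1/8] . pi = 0
  [1, 1, 1, 1] . pi = 1

Solving yields:
  pi_S0 = 1466/4213
  pi_S1 = 1582/4213
  pi_S2 = 554/4213
  pi_S3 = 611/4213

Verification (pi * P):
  1466/4213*3/16 + 1582/4213*7/16 + 554/4213*5/8 + 611/4213*1/4 = 1466/4213 = pi_S0  (ok)
  1466/4213*3/8 + 1582/4213*7/16 + 554/4213*1/16 + 611/4213*1/2 = 1582/4213 = pi_S1  (ok)
  1466/4213*3/16 + 1582/4213*1/16 + 554/4213*3/16 + 611/4213*1/8 = 554/4213 = pi_S2  (ok)
  1466/4213*1/4 + 1582/4213*1/16 + 554/4213*1/8 + 611/4213*1/8 = 611/4213 = pi_S3  (ok)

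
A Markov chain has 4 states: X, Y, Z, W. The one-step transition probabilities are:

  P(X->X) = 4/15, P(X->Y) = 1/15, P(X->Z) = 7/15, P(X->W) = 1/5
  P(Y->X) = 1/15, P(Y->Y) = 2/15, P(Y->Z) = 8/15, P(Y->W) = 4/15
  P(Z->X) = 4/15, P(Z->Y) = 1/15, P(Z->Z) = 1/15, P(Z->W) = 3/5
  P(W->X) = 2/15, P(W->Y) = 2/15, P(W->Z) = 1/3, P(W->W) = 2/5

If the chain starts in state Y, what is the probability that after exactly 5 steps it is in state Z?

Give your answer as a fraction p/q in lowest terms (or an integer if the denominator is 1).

Answer: 228364/759375

Derivation:
Computing P^5 by repeated multiplication:
P^1 =
  X: [4/15, 1/15, 7/15, 1/5]
  Y: [1/15, 2/15, 8/15, 4/15]
  Z: [4/15, 1/15, 1/15, 3/5]
  W: [2/15, 2/15, 1/3, 2/5]
P^2 =
  X: [17/75, 19/225, 58/225, 97/225]
  Y: [46/225, 7/75, 17/75, 107/225]
  Z: [13/75, 1/9, 82/225, 79/225]
  W: [14/75, 23/225, 13/45, 19/45]
P^3 =
  X: [649/3375, 341/3375, 1052/3375, 1333/3375]
  Y: [623/3375, 353/3375, 1076/3375, 49/125]
  Z: [667/3375, 329/3375, 38/135, 1429/3375]
  W: [641/3375, 343/3375, 1018/3375, 1373/3375]
P^4 =
  X: [9811/50625, 187/1875, 4996/16875, 20777/50625]
  Y: [653/3375, 5051/50625, 14876/50625, 20903/50625]
  Z: [1931/10125, 1711/16875, 5132/16875, 20441/50625]
  W: [389/2025, 1697/16875, 5038/16875, 4139/10125]
P^5 =
  X: [145799/759375, 76451/759375, 227942/759375, 103061/253125]
  Y: [145541/759375, 76579/759375, 228364/759375, 308891/759375]
  Z: [146219/759375, 76199/759375, 362/1215, 34523/84375]
  W: [145837/759375, 76411/759375, 227392/759375, 6883/16875]

(P^5)[Y -> Z] = 228364/759375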